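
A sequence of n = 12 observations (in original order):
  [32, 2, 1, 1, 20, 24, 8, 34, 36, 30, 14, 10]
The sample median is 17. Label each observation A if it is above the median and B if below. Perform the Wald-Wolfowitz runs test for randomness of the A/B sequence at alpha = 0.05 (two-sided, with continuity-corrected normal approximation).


Step 1: Compute median = 17; label A = above, B = below.
Labels in order: ABBBAABAAABB  (n_A = 6, n_B = 6)
Step 2: Count runs R = 6.
Step 3: Under H0 (random ordering), E[R] = 2*n_A*n_B/(n_A+n_B) + 1 = 2*6*6/12 + 1 = 7.0000.
        Var[R] = 2*n_A*n_B*(2*n_A*n_B - n_A - n_B) / ((n_A+n_B)^2 * (n_A+n_B-1)) = 4320/1584 = 2.7273.
        SD[R] = 1.6514.
Step 4: Continuity-corrected z = (R + 0.5 - E[R]) / SD[R] = (6 + 0.5 - 7.0000) / 1.6514 = -0.3028.
Step 5: Two-sided p-value via normal approximation = 2*(1 - Phi(|z|)) = 0.762069.
Step 6: alpha = 0.05. fail to reject H0.

R = 6, z = -0.3028, p = 0.762069, fail to reject H0.


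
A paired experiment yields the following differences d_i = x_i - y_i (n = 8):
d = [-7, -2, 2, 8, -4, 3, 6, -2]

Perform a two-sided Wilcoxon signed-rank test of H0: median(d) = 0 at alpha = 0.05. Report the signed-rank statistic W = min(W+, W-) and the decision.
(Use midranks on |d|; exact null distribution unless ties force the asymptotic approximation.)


Step 1: Drop any zero differences (none here) and take |d_i|.
|d| = [7, 2, 2, 8, 4, 3, 6, 2]
Step 2: Midrank |d_i| (ties get averaged ranks).
ranks: |7|->7, |2|->2, |2|->2, |8|->8, |4|->5, |3|->4, |6|->6, |2|->2
Step 3: Attach original signs; sum ranks with positive sign and with negative sign.
W+ = 2 + 8 + 4 + 6 = 20
W- = 7 + 2 + 5 + 2 = 16
(Check: W+ + W- = 36 should equal n(n+1)/2 = 36.)
Step 4: Test statistic W = min(W+, W-) = 16.
Step 5: Ties in |d|, so use the tie-corrected normal approximation.
        E[W] = n(n+1)/4 = 8*9/4 = 18.
        Tie groups: |d|=2 (t=3); sum(t^3 - t) = 24.
        Var[W] = n(n+1)(2n+1)/24 - sum(t^3-t)/48 = 1224/24 - 24/48 = 50.5.
        z = (W - E[W]) / sqrt(Var[W]) = (16 - 18) / 7.1063 = -0.2814.
        Two-sided p = 2*Phi(z) = 0.778374.
Step 6: alpha = 0.05. fail to reject H0.

W+ = 20, W- = 16, W = min = 16, p = 0.778374, fail to reject H0.


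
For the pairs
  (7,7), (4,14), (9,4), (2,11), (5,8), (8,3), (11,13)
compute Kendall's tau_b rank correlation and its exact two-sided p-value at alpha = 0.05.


Step 1: Enumerate the 21 unordered pairs (i,j) with i<j and classify each by sign(x_j-x_i) * sign(y_j-y_i).
  (1,2):dx=-3,dy=+7->D; (1,3):dx=+2,dy=-3->D; (1,4):dx=-5,dy=+4->D; (1,5):dx=-2,dy=+1->D
  (1,6):dx=+1,dy=-4->D; (1,7):dx=+4,dy=+6->C; (2,3):dx=+5,dy=-10->D; (2,4):dx=-2,dy=-3->C
  (2,5):dx=+1,dy=-6->D; (2,6):dx=+4,dy=-11->D; (2,7):dx=+7,dy=-1->D; (3,4):dx=-7,dy=+7->D
  (3,5):dx=-4,dy=+4->D; (3,6):dx=-1,dy=-1->C; (3,7):dx=+2,dy=+9->C; (4,5):dx=+3,dy=-3->D
  (4,6):dx=+6,dy=-8->D; (4,7):dx=+9,dy=+2->C; (5,6):dx=+3,dy=-5->D; (5,7):dx=+6,dy=+5->C
  (6,7):dx=+3,dy=+10->C
Step 2: C = 7, D = 14, total pairs = 21.
Step 3: tau = (C - D)/(n(n-1)/2) = (7 - 14)/21 = -0.333333.
Step 4: Exact two-sided p-value (enumerate n! = 5040 permutations of y under H0): p = 0.381349.
Step 5: alpha = 0.05. fail to reject H0.

tau_b = -0.3333 (C=7, D=14), p = 0.381349, fail to reject H0.


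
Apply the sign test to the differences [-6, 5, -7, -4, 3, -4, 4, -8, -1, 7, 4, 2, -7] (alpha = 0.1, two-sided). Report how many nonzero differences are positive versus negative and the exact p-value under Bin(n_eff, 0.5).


Step 1: Discard zero differences. Original n = 13; n_eff = number of nonzero differences = 13.
Nonzero differences (with sign): -6, +5, -7, -4, +3, -4, +4, -8, -1, +7, +4, +2, -7
Step 2: Count signs: positive = 6, negative = 7.
Step 3: Under H0: P(positive) = 0.5, so the number of positives S ~ Bin(13, 0.5).
Step 4: Two-sided exact p-value = sum of Bin(13,0.5) probabilities at or below the observed probability = 1.000000.
Step 5: alpha = 0.1. fail to reject H0.

n_eff = 13, pos = 6, neg = 7, p = 1.000000, fail to reject H0.


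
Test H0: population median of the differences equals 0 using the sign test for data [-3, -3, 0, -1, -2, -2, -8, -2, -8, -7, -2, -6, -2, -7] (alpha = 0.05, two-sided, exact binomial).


Step 1: Discard zero differences. Original n = 14; n_eff = number of nonzero differences = 13.
Nonzero differences (with sign): -3, -3, -1, -2, -2, -8, -2, -8, -7, -2, -6, -2, -7
Step 2: Count signs: positive = 0, negative = 13.
Step 3: Under H0: P(positive) = 0.5, so the number of positives S ~ Bin(13, 0.5).
Step 4: Two-sided exact p-value = sum of Bin(13,0.5) probabilities at or below the observed probability = 0.000244.
Step 5: alpha = 0.05. reject H0.

n_eff = 13, pos = 0, neg = 13, p = 0.000244, reject H0.


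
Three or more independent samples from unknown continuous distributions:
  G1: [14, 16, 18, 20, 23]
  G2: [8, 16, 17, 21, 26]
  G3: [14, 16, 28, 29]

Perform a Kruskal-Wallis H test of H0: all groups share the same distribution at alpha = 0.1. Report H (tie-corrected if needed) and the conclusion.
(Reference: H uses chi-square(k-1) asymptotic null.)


Step 1: Combine all N = 14 observations and assign midranks.
sorted (value, group, rank): (8,G2,1), (14,G1,2.5), (14,G3,2.5), (16,G1,5), (16,G2,5), (16,G3,5), (17,G2,7), (18,G1,8), (20,G1,9), (21,G2,10), (23,G1,11), (26,G2,12), (28,G3,13), (29,G3,14)
Step 2: Sum ranks within each group.
R_1 = 35.5 (n_1 = 5)
R_2 = 35 (n_2 = 5)
R_3 = 34.5 (n_3 = 4)
Step 3: H = 12/(N(N+1)) * sum(R_i^2/n_i) - 3(N+1)
     = 12/(14*15) * (35.5^2/5 + 35^2/5 + 34.5^2/4) - 3*15
     = 0.057143 * 794.612 - 45
     = 0.406429.
Step 4: Ties present; correction factor C = 1 - 30/(14^3 - 14) = 0.989011. Corrected H = 0.406429 / 0.989011 = 0.410944.
Step 5: Under H0, H ~ chi^2(2); p-value = 0.814263.
Step 6: alpha = 0.1. fail to reject H0.

H = 0.4109, df = 2, p = 0.814263, fail to reject H0.


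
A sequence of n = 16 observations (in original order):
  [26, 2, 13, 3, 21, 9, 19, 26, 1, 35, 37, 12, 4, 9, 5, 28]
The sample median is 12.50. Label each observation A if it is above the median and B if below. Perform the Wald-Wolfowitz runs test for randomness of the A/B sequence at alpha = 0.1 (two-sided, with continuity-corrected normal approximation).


Step 1: Compute median = 12.50; label A = above, B = below.
Labels in order: ABABABAABAABBBBA  (n_A = 8, n_B = 8)
Step 2: Count runs R = 11.
Step 3: Under H0 (random ordering), E[R] = 2*n_A*n_B/(n_A+n_B) + 1 = 2*8*8/16 + 1 = 9.0000.
        Var[R] = 2*n_A*n_B*(2*n_A*n_B - n_A - n_B) / ((n_A+n_B)^2 * (n_A+n_B-1)) = 14336/3840 = 3.7333.
        SD[R] = 1.9322.
Step 4: Continuity-corrected z = (R - 0.5 - E[R]) / SD[R] = (11 - 0.5 - 9.0000) / 1.9322 = 0.7763.
Step 5: Two-sided p-value via normal approximation = 2*(1 - Phi(|z|)) = 0.437558.
Step 6: alpha = 0.1. fail to reject H0.

R = 11, z = 0.7763, p = 0.437558, fail to reject H0.


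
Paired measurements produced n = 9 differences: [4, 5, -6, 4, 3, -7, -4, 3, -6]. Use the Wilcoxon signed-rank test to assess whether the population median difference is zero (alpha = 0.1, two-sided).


Step 1: Drop any zero differences (none here) and take |d_i|.
|d| = [4, 5, 6, 4, 3, 7, 4, 3, 6]
Step 2: Midrank |d_i| (ties get averaged ranks).
ranks: |4|->4, |5|->6, |6|->7.5, |4|->4, |3|->1.5, |7|->9, |4|->4, |3|->1.5, |6|->7.5
Step 3: Attach original signs; sum ranks with positive sign and with negative sign.
W+ = 4 + 6 + 4 + 1.5 + 1.5 = 17
W- = 7.5 + 9 + 4 + 7.5 = 28
(Check: W+ + W- = 45 should equal n(n+1)/2 = 45.)
Step 4: Test statistic W = min(W+, W-) = 17.
Step 5: Ties in |d|, so use the tie-corrected normal approximation.
        E[W] = n(n+1)/4 = 9*10/4 = 22.5.
        Tie groups: |d|=3 (t=2), |d|=4 (t=3), |d|=6 (t=2); sum(t^3 - t) = 36.
        Var[W] = n(n+1)(2n+1)/24 - sum(t^3-t)/48 = 1710/24 - 36/48 = 70.5.
        z = (W - E[W]) / sqrt(Var[W]) = (17 - 22.5) / 8.3964 = -0.6550.
        Two-sided p = 2*Phi(z) = 0.512442.
Step 6: alpha = 0.1. fail to reject H0.

W+ = 17, W- = 28, W = min = 17, p = 0.512442, fail to reject H0.


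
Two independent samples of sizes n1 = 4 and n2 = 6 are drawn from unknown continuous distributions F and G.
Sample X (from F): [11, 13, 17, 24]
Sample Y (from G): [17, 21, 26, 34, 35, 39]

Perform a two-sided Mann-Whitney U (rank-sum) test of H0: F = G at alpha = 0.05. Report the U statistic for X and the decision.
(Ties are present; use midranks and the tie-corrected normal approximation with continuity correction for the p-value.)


Step 1: Combine and sort all 10 observations; assign midranks.
sorted (value, group): (11,X), (13,X), (17,X), (17,Y), (21,Y), (24,X), (26,Y), (34,Y), (35,Y), (39,Y)
ranks: 11->1, 13->2, 17->3.5, 17->3.5, 21->5, 24->6, 26->7, 34->8, 35->9, 39->10
Step 2: Rank sum for X: R1 = 1 + 2 + 3.5 + 6 = 12.5.
Step 3: U_X = R1 - n1(n1+1)/2 = 12.5 - 4*5/2 = 12.5 - 10 = 2.5.
       U_Y = n1*n2 - U_X = 24 - 2.5 = 21.5.
Step 4: Ties are present, so use the tie-corrected normal approximation (with continuity correction) for the p-value.
Step 5: p-value = 0.054273; compare to alpha = 0.05. fail to reject H0.

U_X = 2.5, p = 0.054273, fail to reject H0 at alpha = 0.05.


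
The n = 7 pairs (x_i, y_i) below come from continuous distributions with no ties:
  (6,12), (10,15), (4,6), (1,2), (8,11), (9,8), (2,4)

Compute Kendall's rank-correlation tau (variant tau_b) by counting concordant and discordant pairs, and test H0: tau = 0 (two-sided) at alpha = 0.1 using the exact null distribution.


Step 1: Enumerate the 21 unordered pairs (i,j) with i<j and classify each by sign(x_j-x_i) * sign(y_j-y_i).
  (1,2):dx=+4,dy=+3->C; (1,3):dx=-2,dy=-6->C; (1,4):dx=-5,dy=-10->C; (1,5):dx=+2,dy=-1->D
  (1,6):dx=+3,dy=-4->D; (1,7):dx=-4,dy=-8->C; (2,3):dx=-6,dy=-9->C; (2,4):dx=-9,dy=-13->C
  (2,5):dx=-2,dy=-4->C; (2,6):dx=-1,dy=-7->C; (2,7):dx=-8,dy=-11->C; (3,4):dx=-3,dy=-4->C
  (3,5):dx=+4,dy=+5->C; (3,6):dx=+5,dy=+2->C; (3,7):dx=-2,dy=-2->C; (4,5):dx=+7,dy=+9->C
  (4,6):dx=+8,dy=+6->C; (4,7):dx=+1,dy=+2->C; (5,6):dx=+1,dy=-3->D; (5,7):dx=-6,dy=-7->C
  (6,7):dx=-7,dy=-4->C
Step 2: C = 18, D = 3, total pairs = 21.
Step 3: tau = (C - D)/(n(n-1)/2) = (18 - 3)/21 = 0.714286.
Step 4: Exact two-sided p-value (enumerate n! = 5040 permutations of y under H0): p = 0.030159.
Step 5: alpha = 0.1. reject H0.

tau_b = 0.7143 (C=18, D=3), p = 0.030159, reject H0.


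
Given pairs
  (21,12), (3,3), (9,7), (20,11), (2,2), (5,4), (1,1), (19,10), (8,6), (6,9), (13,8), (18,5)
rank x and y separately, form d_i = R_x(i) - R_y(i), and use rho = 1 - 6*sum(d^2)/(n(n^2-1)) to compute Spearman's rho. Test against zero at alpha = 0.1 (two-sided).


Step 1: Rank x and y separately (midranks; no ties here).
rank(x): 21->12, 3->3, 9->7, 20->11, 2->2, 5->4, 1->1, 19->10, 8->6, 6->5, 13->8, 18->9
rank(y): 12->12, 3->3, 7->7, 11->11, 2->2, 4->4, 1->1, 10->10, 6->6, 9->9, 8->8, 5->5
Step 2: d_i = R_x(i) - R_y(i); compute d_i^2.
  (12-12)^2=0, (3-3)^2=0, (7-7)^2=0, (11-11)^2=0, (2-2)^2=0, (4-4)^2=0, (1-1)^2=0, (10-10)^2=0, (6-6)^2=0, (5-9)^2=16, (8-8)^2=0, (9-5)^2=16
sum(d^2) = 32.
Step 3: rho = 1 - 6*32 / (12*(12^2 - 1)) = 1 - 192/1716 = 0.888112.
Step 4: Under H0, t = rho * sqrt((n-2)/(1-rho^2)) = 6.1103 ~ t(10).
Step 5: Two-sided p-value from the t-distribution with 10 df = 0.000114.
Step 6: alpha = 0.1. reject H0.

rho = 0.8881, p = 0.000114, reject H0 at alpha = 0.1.


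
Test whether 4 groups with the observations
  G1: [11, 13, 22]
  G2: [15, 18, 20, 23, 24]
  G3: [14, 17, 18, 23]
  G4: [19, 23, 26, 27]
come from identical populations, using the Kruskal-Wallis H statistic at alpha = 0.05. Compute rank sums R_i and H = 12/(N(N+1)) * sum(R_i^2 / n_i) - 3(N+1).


Step 1: Combine all N = 16 observations and assign midranks.
sorted (value, group, rank): (11,G1,1), (13,G1,2), (14,G3,3), (15,G2,4), (17,G3,5), (18,G2,6.5), (18,G3,6.5), (19,G4,8), (20,G2,9), (22,G1,10), (23,G2,12), (23,G3,12), (23,G4,12), (24,G2,14), (26,G4,15), (27,G4,16)
Step 2: Sum ranks within each group.
R_1 = 13 (n_1 = 3)
R_2 = 45.5 (n_2 = 5)
R_3 = 26.5 (n_3 = 4)
R_4 = 51 (n_4 = 4)
Step 3: H = 12/(N(N+1)) * sum(R_i^2/n_i) - 3(N+1)
     = 12/(16*17) * (13^2/3 + 45.5^2/5 + 26.5^2/4 + 51^2/4) - 3*17
     = 0.044118 * 1296.2 - 51
     = 6.185110.
Step 4: Ties present; correction factor C = 1 - 30/(16^3 - 16) = 0.992647. Corrected H = 6.185110 / 0.992647 = 6.230926.
Step 5: Under H0, H ~ chi^2(3); p-value = 0.100900.
Step 6: alpha = 0.05. fail to reject H0.

H = 6.2309, df = 3, p = 0.100900, fail to reject H0.


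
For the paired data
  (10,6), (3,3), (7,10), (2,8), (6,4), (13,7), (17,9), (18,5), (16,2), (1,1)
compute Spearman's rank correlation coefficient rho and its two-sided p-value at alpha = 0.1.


Step 1: Rank x and y separately (midranks; no ties here).
rank(x): 10->6, 3->3, 7->5, 2->2, 6->4, 13->7, 17->9, 18->10, 16->8, 1->1
rank(y): 6->6, 3->3, 10->10, 8->8, 4->4, 7->7, 9->9, 5->5, 2->2, 1->1
Step 2: d_i = R_x(i) - R_y(i); compute d_i^2.
  (6-6)^2=0, (3-3)^2=0, (5-10)^2=25, (2-8)^2=36, (4-4)^2=0, (7-7)^2=0, (9-9)^2=0, (10-5)^2=25, (8-2)^2=36, (1-1)^2=0
sum(d^2) = 122.
Step 3: rho = 1 - 6*122 / (10*(10^2 - 1)) = 1 - 732/990 = 0.260606.
Step 4: Under H0, t = rho * sqrt((n-2)/(1-rho^2)) = 0.7635 ~ t(8).
Step 5: Two-sided p-value from the t-distribution with 8 df = 0.467089.
Step 6: alpha = 0.1. fail to reject H0.

rho = 0.2606, p = 0.467089, fail to reject H0 at alpha = 0.1.


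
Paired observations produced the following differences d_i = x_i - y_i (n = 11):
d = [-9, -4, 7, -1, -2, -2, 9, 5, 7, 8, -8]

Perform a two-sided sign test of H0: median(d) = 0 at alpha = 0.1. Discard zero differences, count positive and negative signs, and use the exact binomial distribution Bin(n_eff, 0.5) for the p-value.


Step 1: Discard zero differences. Original n = 11; n_eff = number of nonzero differences = 11.
Nonzero differences (with sign): -9, -4, +7, -1, -2, -2, +9, +5, +7, +8, -8
Step 2: Count signs: positive = 5, negative = 6.
Step 3: Under H0: P(positive) = 0.5, so the number of positives S ~ Bin(11, 0.5).
Step 4: Two-sided exact p-value = sum of Bin(11,0.5) probabilities at or below the observed probability = 1.000000.
Step 5: alpha = 0.1. fail to reject H0.

n_eff = 11, pos = 5, neg = 6, p = 1.000000, fail to reject H0.


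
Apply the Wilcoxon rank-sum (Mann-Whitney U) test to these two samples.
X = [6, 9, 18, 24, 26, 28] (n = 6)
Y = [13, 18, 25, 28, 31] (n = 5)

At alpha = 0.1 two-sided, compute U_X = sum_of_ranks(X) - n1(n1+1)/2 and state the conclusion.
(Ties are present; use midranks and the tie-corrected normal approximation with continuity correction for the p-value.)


Step 1: Combine and sort all 11 observations; assign midranks.
sorted (value, group): (6,X), (9,X), (13,Y), (18,X), (18,Y), (24,X), (25,Y), (26,X), (28,X), (28,Y), (31,Y)
ranks: 6->1, 9->2, 13->3, 18->4.5, 18->4.5, 24->6, 25->7, 26->8, 28->9.5, 28->9.5, 31->11
Step 2: Rank sum for X: R1 = 1 + 2 + 4.5 + 6 + 8 + 9.5 = 31.
Step 3: U_X = R1 - n1(n1+1)/2 = 31 - 6*7/2 = 31 - 21 = 10.
       U_Y = n1*n2 - U_X = 30 - 10 = 20.
Step 4: Ties are present, so use the tie-corrected normal approximation (with continuity correction) for the p-value.
Step 5: p-value = 0.409176; compare to alpha = 0.1. fail to reject H0.

U_X = 10, p = 0.409176, fail to reject H0 at alpha = 0.1.


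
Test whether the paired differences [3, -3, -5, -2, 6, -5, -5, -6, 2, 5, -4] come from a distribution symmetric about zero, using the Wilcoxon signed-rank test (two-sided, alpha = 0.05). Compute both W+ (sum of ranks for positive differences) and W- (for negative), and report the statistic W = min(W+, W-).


Step 1: Drop any zero differences (none here) and take |d_i|.
|d| = [3, 3, 5, 2, 6, 5, 5, 6, 2, 5, 4]
Step 2: Midrank |d_i| (ties get averaged ranks).
ranks: |3|->3.5, |3|->3.5, |5|->7.5, |2|->1.5, |6|->10.5, |5|->7.5, |5|->7.5, |6|->10.5, |2|->1.5, |5|->7.5, |4|->5
Step 3: Attach original signs; sum ranks with positive sign and with negative sign.
W+ = 3.5 + 10.5 + 1.5 + 7.5 = 23
W- = 3.5 + 7.5 + 1.5 + 7.5 + 7.5 + 10.5 + 5 = 43
(Check: W+ + W- = 66 should equal n(n+1)/2 = 66.)
Step 4: Test statistic W = min(W+, W-) = 23.
Step 5: Ties in |d|, so use the tie-corrected normal approximation.
        E[W] = n(n+1)/4 = 11*12/4 = 33.
        Tie groups: |d|=2 (t=2), |d|=3 (t=2), |d|=5 (t=4), |d|=6 (t=2); sum(t^3 - t) = 78.
        Var[W] = n(n+1)(2n+1)/24 - sum(t^3-t)/48 = 3036/24 - 78/48 = 124.875.
        z = (W - E[W]) / sqrt(Var[W]) = (23 - 33) / 11.1747 = -0.8949.
        Two-sided p = 2*Phi(z) = 0.370854.
Step 6: alpha = 0.05. fail to reject H0.

W+ = 23, W- = 43, W = min = 23, p = 0.370854, fail to reject H0.


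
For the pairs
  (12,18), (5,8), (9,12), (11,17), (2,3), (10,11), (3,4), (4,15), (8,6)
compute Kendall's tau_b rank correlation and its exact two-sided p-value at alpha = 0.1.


Step 1: Enumerate the 36 unordered pairs (i,j) with i<j and classify each by sign(x_j-x_i) * sign(y_j-y_i).
  (1,2):dx=-7,dy=-10->C; (1,3):dx=-3,dy=-6->C; (1,4):dx=-1,dy=-1->C; (1,5):dx=-10,dy=-15->C
  (1,6):dx=-2,dy=-7->C; (1,7):dx=-9,dy=-14->C; (1,8):dx=-8,dy=-3->C; (1,9):dx=-4,dy=-12->C
  (2,3):dx=+4,dy=+4->C; (2,4):dx=+6,dy=+9->C; (2,5):dx=-3,dy=-5->C; (2,6):dx=+5,dy=+3->C
  (2,7):dx=-2,dy=-4->C; (2,8):dx=-1,dy=+7->D; (2,9):dx=+3,dy=-2->D; (3,4):dx=+2,dy=+5->C
  (3,5):dx=-7,dy=-9->C; (3,6):dx=+1,dy=-1->D; (3,7):dx=-6,dy=-8->C; (3,8):dx=-5,dy=+3->D
  (3,9):dx=-1,dy=-6->C; (4,5):dx=-9,dy=-14->C; (4,6):dx=-1,dy=-6->C; (4,7):dx=-8,dy=-13->C
  (4,8):dx=-7,dy=-2->C; (4,9):dx=-3,dy=-11->C; (5,6):dx=+8,dy=+8->C; (5,7):dx=+1,dy=+1->C
  (5,8):dx=+2,dy=+12->C; (5,9):dx=+6,dy=+3->C; (6,7):dx=-7,dy=-7->C; (6,8):dx=-6,dy=+4->D
  (6,9):dx=-2,dy=-5->C; (7,8):dx=+1,dy=+11->C; (7,9):dx=+5,dy=+2->C; (8,9):dx=+4,dy=-9->D
Step 2: C = 30, D = 6, total pairs = 36.
Step 3: tau = (C - D)/(n(n-1)/2) = (30 - 6)/36 = 0.666667.
Step 4: Exact two-sided p-value (enumerate n! = 362880 permutations of y under H0): p = 0.012665.
Step 5: alpha = 0.1. reject H0.

tau_b = 0.6667 (C=30, D=6), p = 0.012665, reject H0.


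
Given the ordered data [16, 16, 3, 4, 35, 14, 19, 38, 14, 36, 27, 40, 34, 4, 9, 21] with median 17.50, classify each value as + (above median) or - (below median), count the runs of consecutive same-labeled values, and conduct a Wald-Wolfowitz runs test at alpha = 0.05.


Step 1: Compute median = 17.50; label A = above, B = below.
Labels in order: BBBBABAABAAAABBA  (n_A = 8, n_B = 8)
Step 2: Count runs R = 8.
Step 3: Under H0 (random ordering), E[R] = 2*n_A*n_B/(n_A+n_B) + 1 = 2*8*8/16 + 1 = 9.0000.
        Var[R] = 2*n_A*n_B*(2*n_A*n_B - n_A - n_B) / ((n_A+n_B)^2 * (n_A+n_B-1)) = 14336/3840 = 3.7333.
        SD[R] = 1.9322.
Step 4: Continuity-corrected z = (R + 0.5 - E[R]) / SD[R] = (8 + 0.5 - 9.0000) / 1.9322 = -0.2588.
Step 5: Two-sided p-value via normal approximation = 2*(1 - Phi(|z|)) = 0.795809.
Step 6: alpha = 0.05. fail to reject H0.

R = 8, z = -0.2588, p = 0.795809, fail to reject H0.


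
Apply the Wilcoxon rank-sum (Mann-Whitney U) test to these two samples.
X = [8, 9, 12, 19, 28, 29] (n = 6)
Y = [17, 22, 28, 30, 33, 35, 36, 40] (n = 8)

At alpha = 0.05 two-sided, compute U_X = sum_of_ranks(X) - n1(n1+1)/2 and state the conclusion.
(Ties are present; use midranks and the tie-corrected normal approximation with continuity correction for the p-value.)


Step 1: Combine and sort all 14 observations; assign midranks.
sorted (value, group): (8,X), (9,X), (12,X), (17,Y), (19,X), (22,Y), (28,X), (28,Y), (29,X), (30,Y), (33,Y), (35,Y), (36,Y), (40,Y)
ranks: 8->1, 9->2, 12->3, 17->4, 19->5, 22->6, 28->7.5, 28->7.5, 29->9, 30->10, 33->11, 35->12, 36->13, 40->14
Step 2: Rank sum for X: R1 = 1 + 2 + 3 + 5 + 7.5 + 9 = 27.5.
Step 3: U_X = R1 - n1(n1+1)/2 = 27.5 - 6*7/2 = 27.5 - 21 = 6.5.
       U_Y = n1*n2 - U_X = 48 - 6.5 = 41.5.
Step 4: Ties are present, so use the tie-corrected normal approximation (with continuity correction) for the p-value.
Step 5: p-value = 0.028013; compare to alpha = 0.05. reject H0.

U_X = 6.5, p = 0.028013, reject H0 at alpha = 0.05.


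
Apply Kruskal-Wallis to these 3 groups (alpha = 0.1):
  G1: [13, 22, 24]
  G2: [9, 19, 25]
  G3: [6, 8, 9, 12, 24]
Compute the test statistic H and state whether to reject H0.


Step 1: Combine all N = 11 observations and assign midranks.
sorted (value, group, rank): (6,G3,1), (8,G3,2), (9,G2,3.5), (9,G3,3.5), (12,G3,5), (13,G1,6), (19,G2,7), (22,G1,8), (24,G1,9.5), (24,G3,9.5), (25,G2,11)
Step 2: Sum ranks within each group.
R_1 = 23.5 (n_1 = 3)
R_2 = 21.5 (n_2 = 3)
R_3 = 21 (n_3 = 5)
Step 3: H = 12/(N(N+1)) * sum(R_i^2/n_i) - 3(N+1)
     = 12/(11*12) * (23.5^2/3 + 21.5^2/3 + 21^2/5) - 3*12
     = 0.090909 * 426.367 - 36
     = 2.760606.
Step 4: Ties present; correction factor C = 1 - 12/(11^3 - 11) = 0.990909. Corrected H = 2.760606 / 0.990909 = 2.785933.
Step 5: Under H0, H ~ chi^2(2); p-value = 0.248338.
Step 6: alpha = 0.1. fail to reject H0.

H = 2.7859, df = 2, p = 0.248338, fail to reject H0.


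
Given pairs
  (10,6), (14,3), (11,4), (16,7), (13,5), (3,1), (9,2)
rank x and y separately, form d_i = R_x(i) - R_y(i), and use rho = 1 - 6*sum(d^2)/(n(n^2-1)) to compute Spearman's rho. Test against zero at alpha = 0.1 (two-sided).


Step 1: Rank x and y separately (midranks; no ties here).
rank(x): 10->3, 14->6, 11->4, 16->7, 13->5, 3->1, 9->2
rank(y): 6->6, 3->3, 4->4, 7->7, 5->5, 1->1, 2->2
Step 2: d_i = R_x(i) - R_y(i); compute d_i^2.
  (3-6)^2=9, (6-3)^2=9, (4-4)^2=0, (7-7)^2=0, (5-5)^2=0, (1-1)^2=0, (2-2)^2=0
sum(d^2) = 18.
Step 3: rho = 1 - 6*18 / (7*(7^2 - 1)) = 1 - 108/336 = 0.678571.
Step 4: Under H0, t = rho * sqrt((n-2)/(1-rho^2)) = 2.0657 ~ t(5).
Step 5: Two-sided p-value from the t-distribution with 5 df = 0.093750.
Step 6: alpha = 0.1. reject H0.

rho = 0.6786, p = 0.093750, reject H0 at alpha = 0.1.


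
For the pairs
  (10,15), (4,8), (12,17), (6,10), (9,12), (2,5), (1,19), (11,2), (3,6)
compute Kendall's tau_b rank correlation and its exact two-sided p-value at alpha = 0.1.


Step 1: Enumerate the 36 unordered pairs (i,j) with i<j and classify each by sign(x_j-x_i) * sign(y_j-y_i).
  (1,2):dx=-6,dy=-7->C; (1,3):dx=+2,dy=+2->C; (1,4):dx=-4,dy=-5->C; (1,5):dx=-1,dy=-3->C
  (1,6):dx=-8,dy=-10->C; (1,7):dx=-9,dy=+4->D; (1,8):dx=+1,dy=-13->D; (1,9):dx=-7,dy=-9->C
  (2,3):dx=+8,dy=+9->C; (2,4):dx=+2,dy=+2->C; (2,5):dx=+5,dy=+4->C; (2,6):dx=-2,dy=-3->C
  (2,7):dx=-3,dy=+11->D; (2,8):dx=+7,dy=-6->D; (2,9):dx=-1,dy=-2->C; (3,4):dx=-6,dy=-7->C
  (3,5):dx=-3,dy=-5->C; (3,6):dx=-10,dy=-12->C; (3,7):dx=-11,dy=+2->D; (3,8):dx=-1,dy=-15->C
  (3,9):dx=-9,dy=-11->C; (4,5):dx=+3,dy=+2->C; (4,6):dx=-4,dy=-5->C; (4,7):dx=-5,dy=+9->D
  (4,8):dx=+5,dy=-8->D; (4,9):dx=-3,dy=-4->C; (5,6):dx=-7,dy=-7->C; (5,7):dx=-8,dy=+7->D
  (5,8):dx=+2,dy=-10->D; (5,9):dx=-6,dy=-6->C; (6,7):dx=-1,dy=+14->D; (6,8):dx=+9,dy=-3->D
  (6,9):dx=+1,dy=+1->C; (7,8):dx=+10,dy=-17->D; (7,9):dx=+2,dy=-13->D; (8,9):dx=-8,dy=+4->D
Step 2: C = 22, D = 14, total pairs = 36.
Step 3: tau = (C - D)/(n(n-1)/2) = (22 - 14)/36 = 0.222222.
Step 4: Exact two-sided p-value (enumerate n! = 362880 permutations of y under H0): p = 0.476709.
Step 5: alpha = 0.1. fail to reject H0.

tau_b = 0.2222 (C=22, D=14), p = 0.476709, fail to reject H0.


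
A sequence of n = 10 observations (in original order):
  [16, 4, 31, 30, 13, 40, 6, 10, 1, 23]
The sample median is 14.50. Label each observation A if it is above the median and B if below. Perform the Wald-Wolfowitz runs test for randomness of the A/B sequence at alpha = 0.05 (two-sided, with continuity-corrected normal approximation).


Step 1: Compute median = 14.50; label A = above, B = below.
Labels in order: ABAABABBBA  (n_A = 5, n_B = 5)
Step 2: Count runs R = 7.
Step 3: Under H0 (random ordering), E[R] = 2*n_A*n_B/(n_A+n_B) + 1 = 2*5*5/10 + 1 = 6.0000.
        Var[R] = 2*n_A*n_B*(2*n_A*n_B - n_A - n_B) / ((n_A+n_B)^2 * (n_A+n_B-1)) = 2000/900 = 2.2222.
        SD[R] = 1.4907.
Step 4: Continuity-corrected z = (R - 0.5 - E[R]) / SD[R] = (7 - 0.5 - 6.0000) / 1.4907 = 0.3354.
Step 5: Two-sided p-value via normal approximation = 2*(1 - Phi(|z|)) = 0.737316.
Step 6: alpha = 0.05. fail to reject H0.

R = 7, z = 0.3354, p = 0.737316, fail to reject H0.


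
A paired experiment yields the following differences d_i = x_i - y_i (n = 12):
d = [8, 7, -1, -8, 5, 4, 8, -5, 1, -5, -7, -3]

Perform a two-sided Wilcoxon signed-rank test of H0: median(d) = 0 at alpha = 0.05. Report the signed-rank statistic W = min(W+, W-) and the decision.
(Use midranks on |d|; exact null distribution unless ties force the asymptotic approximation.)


Step 1: Drop any zero differences (none here) and take |d_i|.
|d| = [8, 7, 1, 8, 5, 4, 8, 5, 1, 5, 7, 3]
Step 2: Midrank |d_i| (ties get averaged ranks).
ranks: |8|->11, |7|->8.5, |1|->1.5, |8|->11, |5|->6, |4|->4, |8|->11, |5|->6, |1|->1.5, |5|->6, |7|->8.5, |3|->3
Step 3: Attach original signs; sum ranks with positive sign and with negative sign.
W+ = 11 + 8.5 + 6 + 4 + 11 + 1.5 = 42
W- = 1.5 + 11 + 6 + 6 + 8.5 + 3 = 36
(Check: W+ + W- = 78 should equal n(n+1)/2 = 78.)
Step 4: Test statistic W = min(W+, W-) = 36.
Step 5: Ties in |d|, so use the tie-corrected normal approximation.
        E[W] = n(n+1)/4 = 12*13/4 = 39.
        Tie groups: |d|=1 (t=2), |d|=5 (t=3), |d|=7 (t=2), |d|=8 (t=3); sum(t^3 - t) = 60.
        Var[W] = n(n+1)(2n+1)/24 - sum(t^3-t)/48 = 3900/24 - 60/48 = 161.25.
        z = (W - E[W]) / sqrt(Var[W]) = (36 - 39) / 12.6984 = -0.2362.
        Two-sided p = 2*Phi(z) = 0.813239.
Step 6: alpha = 0.05. fail to reject H0.

W+ = 42, W- = 36, W = min = 36, p = 0.813239, fail to reject H0.


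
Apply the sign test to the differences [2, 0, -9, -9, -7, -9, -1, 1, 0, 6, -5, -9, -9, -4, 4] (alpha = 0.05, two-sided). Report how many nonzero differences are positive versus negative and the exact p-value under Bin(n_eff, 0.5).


Step 1: Discard zero differences. Original n = 15; n_eff = number of nonzero differences = 13.
Nonzero differences (with sign): +2, -9, -9, -7, -9, -1, +1, +6, -5, -9, -9, -4, +4
Step 2: Count signs: positive = 4, negative = 9.
Step 3: Under H0: P(positive) = 0.5, so the number of positives S ~ Bin(13, 0.5).
Step 4: Two-sided exact p-value = sum of Bin(13,0.5) probabilities at or below the observed probability = 0.266846.
Step 5: alpha = 0.05. fail to reject H0.

n_eff = 13, pos = 4, neg = 9, p = 0.266846, fail to reject H0.


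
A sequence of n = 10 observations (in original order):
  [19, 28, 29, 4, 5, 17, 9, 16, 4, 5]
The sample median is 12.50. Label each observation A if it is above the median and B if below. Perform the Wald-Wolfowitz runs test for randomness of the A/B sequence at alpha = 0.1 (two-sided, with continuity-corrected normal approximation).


Step 1: Compute median = 12.50; label A = above, B = below.
Labels in order: AAABBABABB  (n_A = 5, n_B = 5)
Step 2: Count runs R = 6.
Step 3: Under H0 (random ordering), E[R] = 2*n_A*n_B/(n_A+n_B) + 1 = 2*5*5/10 + 1 = 6.0000.
        Var[R] = 2*n_A*n_B*(2*n_A*n_B - n_A - n_B) / ((n_A+n_B)^2 * (n_A+n_B-1)) = 2000/900 = 2.2222.
        SD[R] = 1.4907.
Step 4: R = E[R], so z = 0 with no continuity correction.
Step 5: Two-sided p-value via normal approximation = 2*(1 - Phi(|z|)) = 1.000000.
Step 6: alpha = 0.1. fail to reject H0.

R = 6, z = 0.0000, p = 1.000000, fail to reject H0.


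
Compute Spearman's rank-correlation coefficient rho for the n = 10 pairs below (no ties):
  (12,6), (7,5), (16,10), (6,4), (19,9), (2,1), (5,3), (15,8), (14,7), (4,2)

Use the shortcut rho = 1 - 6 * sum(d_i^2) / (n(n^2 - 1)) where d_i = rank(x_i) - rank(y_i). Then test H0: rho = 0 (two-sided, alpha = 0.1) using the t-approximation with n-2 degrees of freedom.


Step 1: Rank x and y separately (midranks; no ties here).
rank(x): 12->6, 7->5, 16->9, 6->4, 19->10, 2->1, 5->3, 15->8, 14->7, 4->2
rank(y): 6->6, 5->5, 10->10, 4->4, 9->9, 1->1, 3->3, 8->8, 7->7, 2->2
Step 2: d_i = R_x(i) - R_y(i); compute d_i^2.
  (6-6)^2=0, (5-5)^2=0, (9-10)^2=1, (4-4)^2=0, (10-9)^2=1, (1-1)^2=0, (3-3)^2=0, (8-8)^2=0, (7-7)^2=0, (2-2)^2=0
sum(d^2) = 2.
Step 3: rho = 1 - 6*2 / (10*(10^2 - 1)) = 1 - 12/990 = 0.987879.
Step 4: Under H0, t = rho * sqrt((n-2)/(1-rho^2)) = 18.0003 ~ t(8).
Step 5: Two-sided p-value from the t-distribution with 8 df = 0.000000.
Step 6: alpha = 0.1. reject H0.

rho = 0.9879, p = 0.000000, reject H0 at alpha = 0.1.


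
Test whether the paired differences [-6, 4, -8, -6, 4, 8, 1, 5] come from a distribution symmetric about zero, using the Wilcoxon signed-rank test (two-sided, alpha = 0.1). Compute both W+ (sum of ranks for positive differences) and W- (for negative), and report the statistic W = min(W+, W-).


Step 1: Drop any zero differences (none here) and take |d_i|.
|d| = [6, 4, 8, 6, 4, 8, 1, 5]
Step 2: Midrank |d_i| (ties get averaged ranks).
ranks: |6|->5.5, |4|->2.5, |8|->7.5, |6|->5.5, |4|->2.5, |8|->7.5, |1|->1, |5|->4
Step 3: Attach original signs; sum ranks with positive sign and with negative sign.
W+ = 2.5 + 2.5 + 7.5 + 1 + 4 = 17.5
W- = 5.5 + 7.5 + 5.5 = 18.5
(Check: W+ + W- = 36 should equal n(n+1)/2 = 36.)
Step 4: Test statistic W = min(W+, W-) = 17.5.
Step 5: Ties in |d|, so use the tie-corrected normal approximation.
        E[W] = n(n+1)/4 = 8*9/4 = 18.
        Tie groups: |d|=4 (t=2), |d|=6 (t=2), |d|=8 (t=2); sum(t^3 - t) = 18.
        Var[W] = n(n+1)(2n+1)/24 - sum(t^3-t)/48 = 1224/24 - 18/48 = 50.625.
        z = (W - E[W]) / sqrt(Var[W]) = (17.5 - 18) / 7.1151 = -0.0703.
        Two-sided p = 2*Phi(z) = 0.943977.
Step 6: alpha = 0.1. fail to reject H0.

W+ = 17.5, W- = 18.5, W = min = 17.5, p = 0.943977, fail to reject H0.


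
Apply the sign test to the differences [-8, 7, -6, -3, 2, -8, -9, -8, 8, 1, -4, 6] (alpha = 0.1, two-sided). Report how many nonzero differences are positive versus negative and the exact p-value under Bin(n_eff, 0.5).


Step 1: Discard zero differences. Original n = 12; n_eff = number of nonzero differences = 12.
Nonzero differences (with sign): -8, +7, -6, -3, +2, -8, -9, -8, +8, +1, -4, +6
Step 2: Count signs: positive = 5, negative = 7.
Step 3: Under H0: P(positive) = 0.5, so the number of positives S ~ Bin(12, 0.5).
Step 4: Two-sided exact p-value = sum of Bin(12,0.5) probabilities at or below the observed probability = 0.774414.
Step 5: alpha = 0.1. fail to reject H0.

n_eff = 12, pos = 5, neg = 7, p = 0.774414, fail to reject H0.


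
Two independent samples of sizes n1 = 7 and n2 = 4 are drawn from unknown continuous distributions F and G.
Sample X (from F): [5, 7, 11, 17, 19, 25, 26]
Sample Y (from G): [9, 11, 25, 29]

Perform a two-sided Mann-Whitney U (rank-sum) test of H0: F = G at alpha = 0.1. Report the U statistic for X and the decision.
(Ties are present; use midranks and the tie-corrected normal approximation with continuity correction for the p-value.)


Step 1: Combine and sort all 11 observations; assign midranks.
sorted (value, group): (5,X), (7,X), (9,Y), (11,X), (11,Y), (17,X), (19,X), (25,X), (25,Y), (26,X), (29,Y)
ranks: 5->1, 7->2, 9->3, 11->4.5, 11->4.5, 17->6, 19->7, 25->8.5, 25->8.5, 26->10, 29->11
Step 2: Rank sum for X: R1 = 1 + 2 + 4.5 + 6 + 7 + 8.5 + 10 = 39.
Step 3: U_X = R1 - n1(n1+1)/2 = 39 - 7*8/2 = 39 - 28 = 11.
       U_Y = n1*n2 - U_X = 28 - 11 = 17.
Step 4: Ties are present, so use the tie-corrected normal approximation (with continuity correction) for the p-value.
Step 5: p-value = 0.635059; compare to alpha = 0.1. fail to reject H0.

U_X = 11, p = 0.635059, fail to reject H0 at alpha = 0.1.


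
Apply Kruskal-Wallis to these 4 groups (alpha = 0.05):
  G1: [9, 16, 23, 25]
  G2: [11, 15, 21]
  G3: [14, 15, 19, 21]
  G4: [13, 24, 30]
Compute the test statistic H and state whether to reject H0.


Step 1: Combine all N = 14 observations and assign midranks.
sorted (value, group, rank): (9,G1,1), (11,G2,2), (13,G4,3), (14,G3,4), (15,G2,5.5), (15,G3,5.5), (16,G1,7), (19,G3,8), (21,G2,9.5), (21,G3,9.5), (23,G1,11), (24,G4,12), (25,G1,13), (30,G4,14)
Step 2: Sum ranks within each group.
R_1 = 32 (n_1 = 4)
R_2 = 17 (n_2 = 3)
R_3 = 27 (n_3 = 4)
R_4 = 29 (n_4 = 3)
Step 3: H = 12/(N(N+1)) * sum(R_i^2/n_i) - 3(N+1)
     = 12/(14*15) * (32^2/4 + 17^2/3 + 27^2/4 + 29^2/3) - 3*15
     = 0.057143 * 814.917 - 45
     = 1.566667.
Step 4: Ties present; correction factor C = 1 - 12/(14^3 - 14) = 0.995604. Corrected H = 1.566667 / 0.995604 = 1.573584.
Step 5: Under H0, H ~ chi^2(3); p-value = 0.665394.
Step 6: alpha = 0.05. fail to reject H0.

H = 1.5736, df = 3, p = 0.665394, fail to reject H0.


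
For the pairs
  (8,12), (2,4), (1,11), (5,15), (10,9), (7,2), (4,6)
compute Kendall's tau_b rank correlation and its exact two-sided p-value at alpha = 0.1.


Step 1: Enumerate the 21 unordered pairs (i,j) with i<j and classify each by sign(x_j-x_i) * sign(y_j-y_i).
  (1,2):dx=-6,dy=-8->C; (1,3):dx=-7,dy=-1->C; (1,4):dx=-3,dy=+3->D; (1,5):dx=+2,dy=-3->D
  (1,6):dx=-1,dy=-10->C; (1,7):dx=-4,dy=-6->C; (2,3):dx=-1,dy=+7->D; (2,4):dx=+3,dy=+11->C
  (2,5):dx=+8,dy=+5->C; (2,6):dx=+5,dy=-2->D; (2,7):dx=+2,dy=+2->C; (3,4):dx=+4,dy=+4->C
  (3,5):dx=+9,dy=-2->D; (3,6):dx=+6,dy=-9->D; (3,7):dx=+3,dy=-5->D; (4,5):dx=+5,dy=-6->D
  (4,6):dx=+2,dy=-13->D; (4,7):dx=-1,dy=-9->C; (5,6):dx=-3,dy=-7->C; (5,7):dx=-6,dy=-3->C
  (6,7):dx=-3,dy=+4->D
Step 2: C = 11, D = 10, total pairs = 21.
Step 3: tau = (C - D)/(n(n-1)/2) = (11 - 10)/21 = 0.047619.
Step 4: Exact two-sided p-value (enumerate n! = 5040 permutations of y under H0): p = 1.000000.
Step 5: alpha = 0.1. fail to reject H0.

tau_b = 0.0476 (C=11, D=10), p = 1.000000, fail to reject H0.


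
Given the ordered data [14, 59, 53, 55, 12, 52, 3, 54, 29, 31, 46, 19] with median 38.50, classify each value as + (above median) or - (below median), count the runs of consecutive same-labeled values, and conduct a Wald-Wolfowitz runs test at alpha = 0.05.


Step 1: Compute median = 38.50; label A = above, B = below.
Labels in order: BAAABABABBAB  (n_A = 6, n_B = 6)
Step 2: Count runs R = 9.
Step 3: Under H0 (random ordering), E[R] = 2*n_A*n_B/(n_A+n_B) + 1 = 2*6*6/12 + 1 = 7.0000.
        Var[R] = 2*n_A*n_B*(2*n_A*n_B - n_A - n_B) / ((n_A+n_B)^2 * (n_A+n_B-1)) = 4320/1584 = 2.7273.
        SD[R] = 1.6514.
Step 4: Continuity-corrected z = (R - 0.5 - E[R]) / SD[R] = (9 - 0.5 - 7.0000) / 1.6514 = 0.9083.
Step 5: Two-sided p-value via normal approximation = 2*(1 - Phi(|z|)) = 0.363722.
Step 6: alpha = 0.05. fail to reject H0.

R = 9, z = 0.9083, p = 0.363722, fail to reject H0.


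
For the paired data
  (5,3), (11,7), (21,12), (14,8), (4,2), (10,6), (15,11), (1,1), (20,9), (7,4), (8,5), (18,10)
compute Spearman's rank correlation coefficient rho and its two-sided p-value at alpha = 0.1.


Step 1: Rank x and y separately (midranks; no ties here).
rank(x): 5->3, 11->7, 21->12, 14->8, 4->2, 10->6, 15->9, 1->1, 20->11, 7->4, 8->5, 18->10
rank(y): 3->3, 7->7, 12->12, 8->8, 2->2, 6->6, 11->11, 1->1, 9->9, 4->4, 5->5, 10->10
Step 2: d_i = R_x(i) - R_y(i); compute d_i^2.
  (3-3)^2=0, (7-7)^2=0, (12-12)^2=0, (8-8)^2=0, (2-2)^2=0, (6-6)^2=0, (9-11)^2=4, (1-1)^2=0, (11-9)^2=4, (4-4)^2=0, (5-5)^2=0, (10-10)^2=0
sum(d^2) = 8.
Step 3: rho = 1 - 6*8 / (12*(12^2 - 1)) = 1 - 48/1716 = 0.972028.
Step 4: Under H0, t = rho * sqrt((n-2)/(1-rho^2)) = 13.0876 ~ t(10).
Step 5: Two-sided p-value from the t-distribution with 10 df = 0.000000.
Step 6: alpha = 0.1. reject H0.

rho = 0.9720, p = 0.000000, reject H0 at alpha = 0.1.


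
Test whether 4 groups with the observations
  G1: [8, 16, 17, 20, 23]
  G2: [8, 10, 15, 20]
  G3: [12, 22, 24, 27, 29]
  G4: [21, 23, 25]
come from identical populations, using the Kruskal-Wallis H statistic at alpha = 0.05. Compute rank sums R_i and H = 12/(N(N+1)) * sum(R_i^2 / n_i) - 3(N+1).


Step 1: Combine all N = 17 observations and assign midranks.
sorted (value, group, rank): (8,G1,1.5), (8,G2,1.5), (10,G2,3), (12,G3,4), (15,G2,5), (16,G1,6), (17,G1,7), (20,G1,8.5), (20,G2,8.5), (21,G4,10), (22,G3,11), (23,G1,12.5), (23,G4,12.5), (24,G3,14), (25,G4,15), (27,G3,16), (29,G3,17)
Step 2: Sum ranks within each group.
R_1 = 35.5 (n_1 = 5)
R_2 = 18 (n_2 = 4)
R_3 = 62 (n_3 = 5)
R_4 = 37.5 (n_4 = 3)
Step 3: H = 12/(N(N+1)) * sum(R_i^2/n_i) - 3(N+1)
     = 12/(17*18) * (35.5^2/5 + 18^2/4 + 62^2/5 + 37.5^2/3) - 3*18
     = 0.039216 * 1570.6 - 54
     = 7.592157.
Step 4: Ties present; correction factor C = 1 - 18/(17^3 - 17) = 0.996324. Corrected H = 7.592157 / 0.996324 = 7.620172.
Step 5: Under H0, H ~ chi^2(3); p-value = 0.054550.
Step 6: alpha = 0.05. fail to reject H0.

H = 7.6202, df = 3, p = 0.054550, fail to reject H0.


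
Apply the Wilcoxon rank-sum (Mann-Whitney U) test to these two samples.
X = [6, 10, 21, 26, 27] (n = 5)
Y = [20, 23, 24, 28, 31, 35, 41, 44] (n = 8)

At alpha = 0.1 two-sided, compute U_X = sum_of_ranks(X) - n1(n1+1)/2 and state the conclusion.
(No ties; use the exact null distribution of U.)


Step 1: Combine and sort all 13 observations; assign midranks.
sorted (value, group): (6,X), (10,X), (20,Y), (21,X), (23,Y), (24,Y), (26,X), (27,X), (28,Y), (31,Y), (35,Y), (41,Y), (44,Y)
ranks: 6->1, 10->2, 20->3, 21->4, 23->5, 24->6, 26->7, 27->8, 28->9, 31->10, 35->11, 41->12, 44->13
Step 2: Rank sum for X: R1 = 1 + 2 + 4 + 7 + 8 = 22.
Step 3: U_X = R1 - n1(n1+1)/2 = 22 - 5*6/2 = 22 - 15 = 7.
       U_Y = n1*n2 - U_X = 40 - 7 = 33.
Step 4: No ties, so the exact null distribution of U (based on enumerating the C(13,5) = 1287 equally likely rank assignments) gives the two-sided p-value.
Step 5: p-value = 0.065268; compare to alpha = 0.1. reject H0.

U_X = 7, p = 0.065268, reject H0 at alpha = 0.1.


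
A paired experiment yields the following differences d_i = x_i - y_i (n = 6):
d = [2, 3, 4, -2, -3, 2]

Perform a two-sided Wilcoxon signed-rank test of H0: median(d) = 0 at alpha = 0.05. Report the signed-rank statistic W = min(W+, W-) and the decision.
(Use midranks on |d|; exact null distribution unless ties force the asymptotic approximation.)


Step 1: Drop any zero differences (none here) and take |d_i|.
|d| = [2, 3, 4, 2, 3, 2]
Step 2: Midrank |d_i| (ties get averaged ranks).
ranks: |2|->2, |3|->4.5, |4|->6, |2|->2, |3|->4.5, |2|->2
Step 3: Attach original signs; sum ranks with positive sign and with negative sign.
W+ = 2 + 4.5 + 6 + 2 = 14.5
W- = 2 + 4.5 = 6.5
(Check: W+ + W- = 21 should equal n(n+1)/2 = 21.)
Step 4: Test statistic W = min(W+, W-) = 6.5.
Step 5: Ties in |d|, so use the tie-corrected normal approximation.
        E[W] = n(n+1)/4 = 6*7/4 = 10.5.
        Tie groups: |d|=2 (t=3), |d|=3 (t=2); sum(t^3 - t) = 30.
        Var[W] = n(n+1)(2n+1)/24 - sum(t^3-t)/48 = 546/24 - 30/48 = 22.125.
        z = (W - E[W]) / sqrt(Var[W]) = (6.5 - 10.5) / 4.7037 = -0.8504.
        Two-sided p = 2*Phi(z) = 0.395108.
Step 6: alpha = 0.05. fail to reject H0.

W+ = 14.5, W- = 6.5, W = min = 6.5, p = 0.395108, fail to reject H0.


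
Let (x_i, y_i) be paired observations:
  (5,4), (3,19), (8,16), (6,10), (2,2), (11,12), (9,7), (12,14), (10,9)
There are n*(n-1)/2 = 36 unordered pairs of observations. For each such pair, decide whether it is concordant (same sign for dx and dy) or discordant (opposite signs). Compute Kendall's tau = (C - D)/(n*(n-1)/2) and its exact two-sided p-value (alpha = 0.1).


Step 1: Enumerate the 36 unordered pairs (i,j) with i<j and classify each by sign(x_j-x_i) * sign(y_j-y_i).
  (1,2):dx=-2,dy=+15->D; (1,3):dx=+3,dy=+12->C; (1,4):dx=+1,dy=+6->C; (1,5):dx=-3,dy=-2->C
  (1,6):dx=+6,dy=+8->C; (1,7):dx=+4,dy=+3->C; (1,8):dx=+7,dy=+10->C; (1,9):dx=+5,dy=+5->C
  (2,3):dx=+5,dy=-3->D; (2,4):dx=+3,dy=-9->D; (2,5):dx=-1,dy=-17->C; (2,6):dx=+8,dy=-7->D
  (2,7):dx=+6,dy=-12->D; (2,8):dx=+9,dy=-5->D; (2,9):dx=+7,dy=-10->D; (3,4):dx=-2,dy=-6->C
  (3,5):dx=-6,dy=-14->C; (3,6):dx=+3,dy=-4->D; (3,7):dx=+1,dy=-9->D; (3,8):dx=+4,dy=-2->D
  (3,9):dx=+2,dy=-7->D; (4,5):dx=-4,dy=-8->C; (4,6):dx=+5,dy=+2->C; (4,7):dx=+3,dy=-3->D
  (4,8):dx=+6,dy=+4->C; (4,9):dx=+4,dy=-1->D; (5,6):dx=+9,dy=+10->C; (5,7):dx=+7,dy=+5->C
  (5,8):dx=+10,dy=+12->C; (5,9):dx=+8,dy=+7->C; (6,7):dx=-2,dy=-5->C; (6,8):dx=+1,dy=+2->C
  (6,9):dx=-1,dy=-3->C; (7,8):dx=+3,dy=+7->C; (7,9):dx=+1,dy=+2->C; (8,9):dx=-2,dy=-5->C
Step 2: C = 23, D = 13, total pairs = 36.
Step 3: tau = (C - D)/(n(n-1)/2) = (23 - 13)/36 = 0.277778.
Step 4: Exact two-sided p-value (enumerate n! = 362880 permutations of y under H0): p = 0.358488.
Step 5: alpha = 0.1. fail to reject H0.

tau_b = 0.2778 (C=23, D=13), p = 0.358488, fail to reject H0.


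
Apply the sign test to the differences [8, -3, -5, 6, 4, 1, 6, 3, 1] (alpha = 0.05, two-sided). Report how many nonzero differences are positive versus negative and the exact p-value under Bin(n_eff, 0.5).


Step 1: Discard zero differences. Original n = 9; n_eff = number of nonzero differences = 9.
Nonzero differences (with sign): +8, -3, -5, +6, +4, +1, +6, +3, +1
Step 2: Count signs: positive = 7, negative = 2.
Step 3: Under H0: P(positive) = 0.5, so the number of positives S ~ Bin(9, 0.5).
Step 4: Two-sided exact p-value = sum of Bin(9,0.5) probabilities at or below the observed probability = 0.179688.
Step 5: alpha = 0.05. fail to reject H0.

n_eff = 9, pos = 7, neg = 2, p = 0.179688, fail to reject H0.
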